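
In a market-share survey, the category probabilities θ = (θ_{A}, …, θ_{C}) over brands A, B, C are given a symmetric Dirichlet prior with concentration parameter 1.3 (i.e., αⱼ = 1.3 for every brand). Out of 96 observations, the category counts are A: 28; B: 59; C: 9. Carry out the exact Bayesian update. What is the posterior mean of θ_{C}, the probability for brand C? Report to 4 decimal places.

The Dirichlet prior is conjugate to the Multinomial likelihood: each posterior αⱼ = prior αⱼ + observed count nⱼ.
Posterior concentration: (29.3, 60.3, 10.3), total = 99.9.
E[θ_{C}|data] = α_{C}/Σα = 10.3/99.9 = 0.1031.

0.1031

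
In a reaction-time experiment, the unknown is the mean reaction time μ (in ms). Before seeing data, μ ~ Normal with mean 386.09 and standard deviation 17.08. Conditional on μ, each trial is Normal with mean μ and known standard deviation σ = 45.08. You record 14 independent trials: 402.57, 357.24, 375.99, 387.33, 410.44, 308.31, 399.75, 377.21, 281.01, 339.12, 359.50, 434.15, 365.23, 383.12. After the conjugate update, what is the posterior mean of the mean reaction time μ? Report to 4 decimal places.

For Normal data with known variance σ², a Normal(μ₀, σ₀²) prior on μ is conjugate. Posterior precision = 1/σ₀² + n/σ²; posterior mean is the precision-weighted average of μ₀ and x̄.
Σxᵢ = 402.57 + 357.24 + 375.99 + 387.33 + 410.44 + 308.31 + 399.75 + 377.21 + 281.01 + 339.12 + 359.50 + 434.15 + 365.23 + 383.12 = 5180.97, so n·x̄ = 5180.97.
σ₀² = 17.08² = 291.7264, σ² = 45.08² = 2032.2064; σ² + n·σ₀² = 2032.2064 + 14·291.7264 = 6116.376.
Posterior mean = (μ₀/σ₀² + n·x̄/σ²)/(1/σ₀² + n/σ²) = (σ²·μ₀ + σ₀²·n·x̄)/(σ² + n·σ₀²) = (2032.2064·386.09 + 291.7264·5180.97)/6116.376 = 2296040.295584/6116.376 = 375.3923.

375.3923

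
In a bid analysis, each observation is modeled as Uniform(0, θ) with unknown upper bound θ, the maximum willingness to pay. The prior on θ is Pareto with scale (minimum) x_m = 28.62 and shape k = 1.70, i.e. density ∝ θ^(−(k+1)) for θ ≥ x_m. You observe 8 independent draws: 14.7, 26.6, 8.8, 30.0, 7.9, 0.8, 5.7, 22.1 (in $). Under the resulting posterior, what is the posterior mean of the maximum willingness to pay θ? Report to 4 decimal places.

33.4483

A Pareto(scale x_m, shape k) prior on the upper bound θ of Uniform(0, θ) is conjugate: posterior is Pareto(max(x_m, max xᵢ), k + n).
Sample maximum = 30.0; prior scale x_m = 28.62 → posterior scale = max = 30.00.
Posterior shape = 1.70 + 8 = 9.70.
E[θ|data] = k·x_m/(k−1) = 9.70·30.00/8.70 = 33.4483.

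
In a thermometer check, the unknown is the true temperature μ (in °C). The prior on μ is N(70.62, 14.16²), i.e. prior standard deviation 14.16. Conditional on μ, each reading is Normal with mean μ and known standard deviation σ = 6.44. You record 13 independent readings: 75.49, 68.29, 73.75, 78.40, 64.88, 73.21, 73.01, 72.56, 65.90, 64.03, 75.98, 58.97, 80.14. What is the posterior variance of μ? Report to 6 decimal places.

3.140311

For Normal data with known variance σ², a Normal(μ₀, σ₀²) prior on μ is conjugate. Posterior precision = 1/σ₀² + n/σ²; posterior mean is the precision-weighted average of μ₀ and x̄.
σ₀² = 14.16² = 200.5056, σ² = 6.44² = 41.4736; σ² + n·σ₀² = 41.4736 + 13·200.5056 = 2648.0464.
Posterior precision = 1/σ₀² + n/σ² = 1/200.5056 + 13/41.4736 = (σ² + n·σ₀²)/(σ₀²σ²) = 2648.0464/(200.5056·41.4736); posterior variance σₙ² = σ₀²σ²/(σ² + n·σ₀²) = 200.5056·41.4736/2648.0464 = 3.140311.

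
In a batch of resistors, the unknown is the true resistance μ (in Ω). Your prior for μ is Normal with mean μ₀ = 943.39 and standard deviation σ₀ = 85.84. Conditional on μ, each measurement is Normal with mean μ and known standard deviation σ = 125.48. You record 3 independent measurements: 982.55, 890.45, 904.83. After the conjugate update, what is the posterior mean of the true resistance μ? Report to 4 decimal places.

933.2008

For Normal data with known variance σ², a Normal(μ₀, σ₀²) prior on μ is conjugate. Posterior precision = 1/σ₀² + n/σ²; posterior mean is the precision-weighted average of μ₀ and x̄.
Σxᵢ = 982.55 + 890.45 + 904.83 = 2777.83, so n·x̄ = 2777.83.
σ₀² = 85.84² = 7368.5056, σ² = 125.48² = 15745.2304; σ² + n·σ₀² = 15745.2304 + 3·7368.5056 = 37850.7472.
Posterior mean = (μ₀/σ₀² + n·x̄/σ²)/(1/σ₀² + n/σ²) = (σ²·μ₀ + σ₀²·n·x̄)/(σ² + n·σ₀²) = (15745.2304·943.39 + 7368.5056·2777.83)/37850.7472 = 35322348.817904/37850.7472 = 933.2008.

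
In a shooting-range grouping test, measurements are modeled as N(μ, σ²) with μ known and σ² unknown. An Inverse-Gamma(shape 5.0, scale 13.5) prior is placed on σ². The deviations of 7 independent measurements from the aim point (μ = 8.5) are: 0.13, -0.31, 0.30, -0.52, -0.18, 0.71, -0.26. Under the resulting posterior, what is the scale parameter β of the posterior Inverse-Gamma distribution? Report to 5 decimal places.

14.03875

With known mean μ and an Inverse-Gamma(α, β) prior on σ², the Normal likelihood is conjugate: posterior is Inv-Gamma(α + n/2, β + Σ(xᵢ−μ)²/2).
Σ(xᵢ−μ)² = (0.13)² + (-0.31)² + (0.30)² + (-0.52)² + (-0.18)² + (0.71)² + (-0.26)² = 1.0775.
Posterior: Inv-Gamma(5.0 + 7/2, 13.5 + 1.0775/2) = Inv-Gamma(8.50, 14.03875).
Posterior β = 14.03875.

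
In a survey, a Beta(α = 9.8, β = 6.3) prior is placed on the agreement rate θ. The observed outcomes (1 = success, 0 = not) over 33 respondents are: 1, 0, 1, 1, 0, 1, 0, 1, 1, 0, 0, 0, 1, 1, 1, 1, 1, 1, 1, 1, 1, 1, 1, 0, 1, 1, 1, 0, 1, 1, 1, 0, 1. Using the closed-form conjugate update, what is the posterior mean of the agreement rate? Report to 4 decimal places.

0.6884

The Beta prior is conjugate to a Binomial/Bernoulli likelihood; the update adds successes to α and failures to β.
Posterior: Beta(α+k, β+n−k) = Beta(9.8+24, 6.3+9) = Beta(33.8, 15.3).
Posterior mean = α/(α+β) = 33.8/49.1 = 0.6884.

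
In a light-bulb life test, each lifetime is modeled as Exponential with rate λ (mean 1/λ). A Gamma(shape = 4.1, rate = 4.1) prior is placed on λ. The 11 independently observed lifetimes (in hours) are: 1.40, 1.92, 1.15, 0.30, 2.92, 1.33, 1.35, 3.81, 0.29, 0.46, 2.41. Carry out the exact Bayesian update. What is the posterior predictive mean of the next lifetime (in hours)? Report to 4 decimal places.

1.5206

With a Gamma(shape α, rate β) prior on the exponential rate λ, the posterior after n observations with total T = Σxᵢ is Gamma(α+n, β+T).
Sum of observations T = 17.34 hours; n = 11.
Posterior: Gamma(4.1+11, 4.1+17.34) = Gamma(15.1, 21.44).
The predictive distribution for the next observation is Lomax; its mean is β/(α−1) = 21.44/14.1 = 1.5206.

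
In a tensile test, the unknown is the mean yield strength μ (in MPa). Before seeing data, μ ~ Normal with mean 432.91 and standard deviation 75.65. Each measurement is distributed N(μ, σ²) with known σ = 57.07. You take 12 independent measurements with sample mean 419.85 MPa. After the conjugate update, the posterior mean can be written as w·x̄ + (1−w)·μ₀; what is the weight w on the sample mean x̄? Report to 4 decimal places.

0.9547

For Normal data with known variance σ², a Normal(μ₀, σ₀²) prior on μ is conjugate. Posterior precision = 1/σ₀² + n/σ²; posterior mean is the precision-weighted average of μ₀ and x̄.
σ₀² = 75.65² = 5722.9225, σ² = 57.07² = 3256.9849. Prior precision 1/σ₀² = 1/5722.9225; data precision n/σ² = 12/3256.9849.
w = (n/σ²)/(1/σ₀² + n/σ²) = n·σ₀²/(σ² + n·σ₀²) = 12·5722.9225/(3256.9849 + 12·5722.9225) = 68675.07/71932.0549 = 0.9547.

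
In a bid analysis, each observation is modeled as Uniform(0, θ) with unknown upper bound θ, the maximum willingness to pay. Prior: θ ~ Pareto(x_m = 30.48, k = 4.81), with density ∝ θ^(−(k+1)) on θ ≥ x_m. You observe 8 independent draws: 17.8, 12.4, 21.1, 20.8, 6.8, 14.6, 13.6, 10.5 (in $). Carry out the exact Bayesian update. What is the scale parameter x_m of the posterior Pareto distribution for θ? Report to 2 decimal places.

30.48

A Pareto(scale x_m, shape k) prior on the upper bound θ of Uniform(0, θ) is conjugate: posterior is Pareto(max(x_m, max xᵢ), k + n).
Sample maximum = 21.1; prior scale x_m = 30.48 → posterior scale = max = 30.48.
Posterior shape = 4.81 + 8 = 12.81.
Posterior scale x_m = 30.48.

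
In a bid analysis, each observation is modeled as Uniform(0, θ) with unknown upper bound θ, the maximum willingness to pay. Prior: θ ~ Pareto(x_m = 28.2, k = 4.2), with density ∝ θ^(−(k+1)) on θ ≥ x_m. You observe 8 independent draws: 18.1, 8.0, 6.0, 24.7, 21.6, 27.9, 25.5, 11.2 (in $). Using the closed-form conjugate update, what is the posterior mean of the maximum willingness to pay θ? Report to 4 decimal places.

A Pareto(scale x_m, shape k) prior on the upper bound θ of Uniform(0, θ) is conjugate: posterior is Pareto(max(x_m, max xᵢ), k + n).
Sample maximum = 27.9; prior scale x_m = 28.2 → posterior scale = max = 28.2.
Posterior shape = 4.2 + 8 = 12.2.
E[θ|data] = k·x_m/(k−1) = 12.2·28.2/11.2 = 30.7179.

30.7179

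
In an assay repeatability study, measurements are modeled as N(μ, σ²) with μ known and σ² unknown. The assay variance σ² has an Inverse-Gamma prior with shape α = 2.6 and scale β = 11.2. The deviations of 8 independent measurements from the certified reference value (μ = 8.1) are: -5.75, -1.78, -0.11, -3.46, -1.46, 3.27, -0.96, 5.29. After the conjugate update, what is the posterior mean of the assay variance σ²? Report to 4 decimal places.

With known mean μ and an Inverse-Gamma(α, β) prior on σ², the Normal likelihood is conjugate: posterior is Inv-Gamma(α + n/2, β + Σ(xᵢ−μ)²/2).
Σ(xᵢ−μ)² = (-5.75)² + (-1.78)² + (-0.11)² + (-3.46)² + (-1.46)² + (3.27)² + (-0.96)² + (5.29)² = 89.9448.
Posterior: Inv-Gamma(2.6 + 8/2, 11.2 + 89.9448/2) = Inv-Gamma(6.60, 56.17240).
E[σ²|data] = β/(α−1) = 56.17240/5.60 = 10.0308.

10.0308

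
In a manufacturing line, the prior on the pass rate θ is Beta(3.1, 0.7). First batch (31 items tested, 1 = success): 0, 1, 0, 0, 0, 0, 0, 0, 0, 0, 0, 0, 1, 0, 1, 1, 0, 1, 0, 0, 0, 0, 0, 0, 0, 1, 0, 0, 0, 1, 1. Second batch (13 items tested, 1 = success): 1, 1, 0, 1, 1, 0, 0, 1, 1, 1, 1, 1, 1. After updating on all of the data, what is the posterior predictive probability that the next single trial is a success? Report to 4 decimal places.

0.4414

The Beta prior is conjugate to a Binomial/Bernoulli likelihood; the update adds successes to α and failures to β.
After batch 1: Beta(3.1+8, 0.7+23) = Beta(11.1, 23.7).
After batch 2: Beta(11.1+10, 23.7+3) = Beta(21.1, 26.7).
For a single future Bernoulli trial, P(success | data) = α/(α+β) = 0.4414.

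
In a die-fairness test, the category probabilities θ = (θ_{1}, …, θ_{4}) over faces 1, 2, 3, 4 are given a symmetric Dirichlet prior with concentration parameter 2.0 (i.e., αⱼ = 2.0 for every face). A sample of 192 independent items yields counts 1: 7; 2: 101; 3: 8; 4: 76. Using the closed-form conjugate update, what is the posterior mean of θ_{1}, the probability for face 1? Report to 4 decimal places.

0.0450

The Dirichlet prior is conjugate to the Multinomial likelihood: each posterior αⱼ = prior αⱼ + observed count nⱼ.
Posterior concentration: (9.0, 103.0, 10.0, 78.0), total = 200.0.
E[θ_{1}|data] = α_{1}/Σα = 9.0/200.0 = 0.0450.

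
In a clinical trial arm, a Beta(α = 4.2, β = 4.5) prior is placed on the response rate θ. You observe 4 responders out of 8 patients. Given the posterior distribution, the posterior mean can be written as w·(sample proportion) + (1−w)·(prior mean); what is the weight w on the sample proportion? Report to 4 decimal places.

0.4790

The Beta prior is conjugate to a Binomial/Bernoulli likelihood; the update adds successes to α and failures to β.
Posterior mean = (α₀+k)/(α₀+β₀+n) = [n/(α₀+β₀+n)]·(k/n) + [(α₀+β₀)/(α₀+β₀+n)]·α₀/(α₀+β₀), so only n and the prior enter the weight.
The weight on the data is w = n/(α₀+β₀+n) = 8/(4.2+4.5+8) = 8/16.7 = 0.4790.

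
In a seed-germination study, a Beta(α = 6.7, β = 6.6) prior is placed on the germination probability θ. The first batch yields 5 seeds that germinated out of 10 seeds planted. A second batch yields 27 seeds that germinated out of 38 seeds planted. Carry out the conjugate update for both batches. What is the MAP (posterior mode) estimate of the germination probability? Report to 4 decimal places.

The Beta prior is conjugate to a Binomial/Bernoulli likelihood; the update adds successes to α and failures to β.
After batch 1: Beta(6.7+5, 6.6+5) = Beta(11.7, 11.6).
After batch 2: Beta(11.7+27, 11.6+11) = Beta(38.7, 22.6).
Mode of Beta(a,b) for a,b>1 is (a−1)/(a+b−2) = 37.7/59.3 = 0.6358.

0.6358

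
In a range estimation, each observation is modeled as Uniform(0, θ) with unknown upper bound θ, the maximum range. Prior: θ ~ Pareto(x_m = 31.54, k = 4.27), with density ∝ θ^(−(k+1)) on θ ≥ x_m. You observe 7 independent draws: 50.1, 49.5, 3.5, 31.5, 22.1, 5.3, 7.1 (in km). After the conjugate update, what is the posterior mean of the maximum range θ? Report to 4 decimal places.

A Pareto(scale x_m, shape k) prior on the upper bound θ of Uniform(0, θ) is conjugate: posterior is Pareto(max(x_m, max xᵢ), k + n).
Sample maximum = 50.1; prior scale x_m = 31.54 → posterior scale = max = 50.10.
Posterior shape = 4.27 + 7 = 11.27.
E[θ|data] = k·x_m/(k−1) = 11.27·50.10/10.27 = 54.9783.

54.9783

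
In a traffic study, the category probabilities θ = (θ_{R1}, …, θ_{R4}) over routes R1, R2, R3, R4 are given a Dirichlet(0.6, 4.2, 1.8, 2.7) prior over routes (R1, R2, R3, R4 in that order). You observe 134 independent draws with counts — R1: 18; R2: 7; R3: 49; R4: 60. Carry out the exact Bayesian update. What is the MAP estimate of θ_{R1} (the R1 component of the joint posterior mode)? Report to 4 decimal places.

The Dirichlet prior is conjugate to the Multinomial likelihood: each posterior αⱼ = prior αⱼ + observed count nⱼ.
Posterior concentration: (18.6, 11.2, 50.8, 62.7), total = 143.3.
Joint mode component: (α_{R1}−1)/(Σα−K) = 17.6/139.3 = 0.1263.

0.1263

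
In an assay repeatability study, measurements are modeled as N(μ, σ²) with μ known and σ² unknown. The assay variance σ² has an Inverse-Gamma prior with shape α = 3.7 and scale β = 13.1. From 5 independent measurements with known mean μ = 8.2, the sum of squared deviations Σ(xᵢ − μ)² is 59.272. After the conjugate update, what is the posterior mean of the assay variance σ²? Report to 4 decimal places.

8.2185

With known mean μ and an Inverse-Gamma(α, β) prior on σ², the Normal likelihood is conjugate: posterior is Inv-Gamma(α + n/2, β + Σ(xᵢ−μ)²/2).
Posterior: Inv-Gamma(3.7 + 5/2, 13.1 + 59.272/2) = Inv-Gamma(6.20, 42.7360).
E[σ²|data] = β/(α−1) = 42.7360/5.20 = 8.2185.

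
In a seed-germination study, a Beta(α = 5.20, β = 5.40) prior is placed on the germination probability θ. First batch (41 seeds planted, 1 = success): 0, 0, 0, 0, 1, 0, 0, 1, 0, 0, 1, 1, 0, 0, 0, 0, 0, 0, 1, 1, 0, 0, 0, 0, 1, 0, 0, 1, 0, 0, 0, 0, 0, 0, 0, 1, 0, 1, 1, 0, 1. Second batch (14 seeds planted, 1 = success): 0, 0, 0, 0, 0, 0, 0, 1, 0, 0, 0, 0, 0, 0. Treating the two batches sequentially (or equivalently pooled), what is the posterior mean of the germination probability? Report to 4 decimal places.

The Beta prior is conjugate to a Binomial/Bernoulli likelihood; the update adds successes to α and failures to β.
After batch 1: Beta(5.20+12, 5.40+29) = Beta(17.20, 34.40).
After batch 2: Beta(17.20+1, 34.40+13) = Beta(18.20, 47.40).
Posterior mean = α/(α+β) = 18.20/65.60 = 0.2774.

0.2774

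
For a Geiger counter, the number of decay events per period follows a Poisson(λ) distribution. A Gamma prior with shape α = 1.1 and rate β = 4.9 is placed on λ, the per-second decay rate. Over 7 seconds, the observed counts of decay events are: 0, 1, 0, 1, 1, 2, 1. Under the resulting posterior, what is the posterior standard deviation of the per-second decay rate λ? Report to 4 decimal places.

With a Gamma(shape α, rate β) prior, the Poisson likelihood is conjugate: the posterior is Gamma(α + ΣXᵢ, β + n).
Sum of counts S = 6 over n = 7 seconds.
Posterior: Gamma(α+S, β+n) = Gamma(1.1+6, 4.9+7) = Gamma(7.1, 11.9).
SD = √α/β = √7.1/11.9 = 0.2239.

0.2239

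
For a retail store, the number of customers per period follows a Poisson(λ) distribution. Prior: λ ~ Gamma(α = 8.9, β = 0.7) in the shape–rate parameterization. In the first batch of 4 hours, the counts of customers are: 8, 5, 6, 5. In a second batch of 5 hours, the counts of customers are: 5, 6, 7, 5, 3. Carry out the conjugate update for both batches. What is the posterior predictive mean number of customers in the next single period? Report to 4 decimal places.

With a Gamma(shape α, rate β) prior, the Poisson likelihood is conjugate: the posterior is Gamma(α + ΣXᵢ, β + n).
Batch 1: sum of counts S = 24 over n = 4 hours.
After batch 1: Gamma(α+S, β+n) = Gamma(8.9+24, 0.7+4) = Gamma(32.9, 4.7).
Batch 2: sum of counts S = 26 over n = 5 hours.
After batch 2: Gamma(α+S, β+n) = Gamma(32.9+26, 4.7+5) = Gamma(58.9, 9.7).
The predictive distribution for one future period is NegBinom with mean α/β = 6.0722.

6.0722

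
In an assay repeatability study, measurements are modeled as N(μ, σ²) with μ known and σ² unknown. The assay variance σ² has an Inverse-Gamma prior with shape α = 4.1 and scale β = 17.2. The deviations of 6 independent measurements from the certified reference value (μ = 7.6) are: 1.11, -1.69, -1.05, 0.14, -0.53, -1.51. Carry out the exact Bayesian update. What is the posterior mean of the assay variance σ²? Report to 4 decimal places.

3.4567

With known mean μ and an Inverse-Gamma(α, β) prior on σ², the Normal likelihood is conjugate: posterior is Inv-Gamma(α + n/2, β + Σ(xᵢ−μ)²/2).
Σ(xᵢ−μ)² = (1.11)² + (-1.69)² + (-1.05)² + (0.14)² + (-0.53)² + (-1.51)² = 7.7713.
Posterior: Inv-Gamma(4.1 + 6/2, 17.2 + 7.7713/2) = Inv-Gamma(7.10, 21.08565).
E[σ²|data] = β/(α−1) = 21.08565/6.10 = 3.4567.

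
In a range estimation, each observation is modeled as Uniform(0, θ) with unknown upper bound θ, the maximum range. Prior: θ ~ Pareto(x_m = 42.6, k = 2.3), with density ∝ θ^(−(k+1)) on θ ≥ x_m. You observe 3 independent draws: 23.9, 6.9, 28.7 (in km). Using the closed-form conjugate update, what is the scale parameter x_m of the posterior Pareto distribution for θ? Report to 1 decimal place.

A Pareto(scale x_m, shape k) prior on the upper bound θ of Uniform(0, θ) is conjugate: posterior is Pareto(max(x_m, max xᵢ), k + n).
Sample maximum = 28.7; prior scale x_m = 42.6 → posterior scale = max = 42.6.
Posterior shape = 2.3 + 3 = 5.3.
Posterior scale x_m = 42.6.

42.6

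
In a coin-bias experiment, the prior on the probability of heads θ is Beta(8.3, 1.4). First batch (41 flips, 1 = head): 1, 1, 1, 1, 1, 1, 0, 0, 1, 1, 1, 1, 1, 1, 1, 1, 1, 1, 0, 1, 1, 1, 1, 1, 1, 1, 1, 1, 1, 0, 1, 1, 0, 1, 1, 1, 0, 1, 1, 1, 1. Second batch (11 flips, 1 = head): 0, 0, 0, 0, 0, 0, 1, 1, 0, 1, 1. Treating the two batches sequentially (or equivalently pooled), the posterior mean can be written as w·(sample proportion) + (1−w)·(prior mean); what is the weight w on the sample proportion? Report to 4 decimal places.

The Beta prior is conjugate to a Binomial/Bernoulli likelihood; the update adds successes to α and failures to β.
Total number of flips: n = 41 + 11 = 52.
Posterior mean = (α₀+k)/(α₀+β₀+n) = [n/(α₀+β₀+n)]·(k/n) + [(α₀+β₀)/(α₀+β₀+n)]·α₀/(α₀+β₀), so only n and the prior enter the weight.
The weight on the data is w = n/(α₀+β₀+n) = 52/(8.3+1.4+52) = 52/61.7 = 0.8428.

0.8428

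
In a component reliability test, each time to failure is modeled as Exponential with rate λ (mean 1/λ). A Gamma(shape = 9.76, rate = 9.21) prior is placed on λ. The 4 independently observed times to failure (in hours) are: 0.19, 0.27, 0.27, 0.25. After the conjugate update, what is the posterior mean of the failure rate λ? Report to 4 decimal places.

1.3503

With a Gamma(shape α, rate β) prior on the exponential rate λ, the posterior after n observations with total T = Σxᵢ is Gamma(α+n, β+T).
Sum of observations T = 0.98 hours; n = 4.
Posterior: Gamma(9.76+4, 9.21+0.98) = Gamma(13.76, 10.19).
Posterior mean of λ = α/β = 13.76/10.19 = 1.3503.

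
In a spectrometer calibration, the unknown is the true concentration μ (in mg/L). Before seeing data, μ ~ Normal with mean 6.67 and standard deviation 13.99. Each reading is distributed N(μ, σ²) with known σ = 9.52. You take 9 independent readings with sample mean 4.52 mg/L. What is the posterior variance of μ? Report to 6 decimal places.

For Normal data with known variance σ², a Normal(μ₀, σ₀²) prior on μ is conjugate. Posterior precision = 1/σ₀² + n/σ²; posterior mean is the precision-weighted average of μ₀ and x̄.
σ₀² = 13.99² = 195.7201, σ² = 9.52² = 90.6304; σ² + n·σ₀² = 90.6304 + 9·195.7201 = 1852.1113.
Posterior precision = 1/σ₀² + n/σ² = 1/195.7201 + 9/90.6304 = (σ² + n·σ₀²)/(σ₀²σ²) = 1852.1113/(195.7201·90.6304); posterior variance σₙ² = σ₀²σ²/(σ² + n·σ₀²) = 195.7201·90.6304/1852.1113 = 9.577281.

9.577281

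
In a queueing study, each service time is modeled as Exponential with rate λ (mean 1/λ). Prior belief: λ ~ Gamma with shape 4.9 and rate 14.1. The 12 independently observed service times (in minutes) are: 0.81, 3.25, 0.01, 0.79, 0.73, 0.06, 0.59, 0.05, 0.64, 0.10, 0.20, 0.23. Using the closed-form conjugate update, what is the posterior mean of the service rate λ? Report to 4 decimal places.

With a Gamma(shape α, rate β) prior on the exponential rate λ, the posterior after n observations with total T = Σxᵢ is Gamma(α+n, β+T).
Sum of observations T = 7.46 minutes; n = 12.
Posterior: Gamma(4.9+12, 14.1+7.46) = Gamma(16.9, 21.56).
Posterior mean of λ = α/β = 16.9/21.56 = 0.7839.

0.7839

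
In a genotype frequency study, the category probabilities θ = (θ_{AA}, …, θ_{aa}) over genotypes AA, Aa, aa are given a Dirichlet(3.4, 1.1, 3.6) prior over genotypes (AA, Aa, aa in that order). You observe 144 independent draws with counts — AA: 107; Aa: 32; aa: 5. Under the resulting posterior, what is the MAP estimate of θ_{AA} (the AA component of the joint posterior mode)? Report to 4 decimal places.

0.7337

The Dirichlet prior is conjugate to the Multinomial likelihood: each posterior αⱼ = prior αⱼ + observed count nⱼ.
Posterior concentration: (110.4, 33.1, 8.6), total = 152.1.
Joint mode component: (α_{AA}−1)/(Σα−K) = 109.4/149.1 = 0.7337.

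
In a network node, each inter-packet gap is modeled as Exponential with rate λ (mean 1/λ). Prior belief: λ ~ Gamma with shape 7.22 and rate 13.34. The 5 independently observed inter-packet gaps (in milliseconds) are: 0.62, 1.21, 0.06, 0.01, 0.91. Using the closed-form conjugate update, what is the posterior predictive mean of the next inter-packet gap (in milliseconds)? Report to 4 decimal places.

1.4394

With a Gamma(shape α, rate β) prior on the exponential rate λ, the posterior after n observations with total T = Σxᵢ is Gamma(α+n, β+T).
Sum of observations T = 2.81 milliseconds; n = 5.
Posterior: Gamma(7.22+5, 13.34+2.81) = Gamma(12.22, 16.15).
The predictive distribution for the next observation is Lomax; its mean is β/(α−1) = 16.15/11.22 = 1.4394.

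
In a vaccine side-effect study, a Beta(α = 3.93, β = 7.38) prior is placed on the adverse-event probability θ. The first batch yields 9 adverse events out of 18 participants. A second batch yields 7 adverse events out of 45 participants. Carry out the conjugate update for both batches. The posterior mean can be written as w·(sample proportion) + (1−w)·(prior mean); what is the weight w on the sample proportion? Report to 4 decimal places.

0.8478

The Beta prior is conjugate to a Binomial/Bernoulli likelihood; the update adds successes to α and failures to β.
Total number of participants: n = 18 + 45 = 63.
Posterior mean = (α₀+k)/(α₀+β₀+n) = [n/(α₀+β₀+n)]·(k/n) + [(α₀+β₀)/(α₀+β₀+n)]·α₀/(α₀+β₀), so only n and the prior enter the weight.
The weight on the data is w = n/(α₀+β₀+n) = 63/(3.93+7.38+63) = 63/74.31 = 0.8478.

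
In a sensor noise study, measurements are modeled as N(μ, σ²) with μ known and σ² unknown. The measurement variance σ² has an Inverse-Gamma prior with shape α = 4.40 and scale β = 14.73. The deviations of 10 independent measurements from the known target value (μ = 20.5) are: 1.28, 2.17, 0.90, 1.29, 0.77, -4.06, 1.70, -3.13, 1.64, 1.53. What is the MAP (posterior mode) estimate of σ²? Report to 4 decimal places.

3.5132

With known mean μ and an Inverse-Gamma(α, β) prior on σ², the Normal likelihood is conjugate: posterior is Inv-Gamma(α + n/2, β + Σ(xᵢ−μ)²/2).
Σ(xᵢ−μ)² = (1.28)² + (2.17)² + (0.90)² + (1.29)² + (0.77)² + (-4.06)² + (1.70)² + (-3.13)² + (1.64)² + (1.53)² = 43.6153.
Posterior: Inv-Gamma(4.40 + 10/2, 14.73 + 43.6153/2) = Inv-Gamma(9.40, 36.53765).
Mode = β/(α+1) = 36.53765/10.40 = 3.5132.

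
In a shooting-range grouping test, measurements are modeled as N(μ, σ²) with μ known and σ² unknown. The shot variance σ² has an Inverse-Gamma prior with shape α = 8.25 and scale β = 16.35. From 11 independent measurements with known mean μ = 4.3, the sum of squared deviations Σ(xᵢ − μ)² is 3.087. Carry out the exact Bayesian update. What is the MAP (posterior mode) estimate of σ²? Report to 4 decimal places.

With known mean μ and an Inverse-Gamma(α, β) prior on σ², the Normal likelihood is conjugate: posterior is Inv-Gamma(α + n/2, β + Σ(xᵢ−μ)²/2).
Posterior: Inv-Gamma(8.25 + 11/2, 16.35 + 3.087/2) = Inv-Gamma(13.75, 17.8935).
Mode = β/(α+1) = 17.8935/14.75 = 1.2131.

1.2131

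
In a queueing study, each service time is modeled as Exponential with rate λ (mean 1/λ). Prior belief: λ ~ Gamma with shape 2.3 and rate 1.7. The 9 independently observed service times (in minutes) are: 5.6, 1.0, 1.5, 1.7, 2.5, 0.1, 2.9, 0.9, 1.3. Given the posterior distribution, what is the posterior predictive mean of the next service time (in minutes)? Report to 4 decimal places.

1.8641

With a Gamma(shape α, rate β) prior on the exponential rate λ, the posterior after n observations with total T = Σxᵢ is Gamma(α+n, β+T).
Sum of observations T = 17.5 minutes; n = 9.
Posterior: Gamma(2.3+9, 1.7+17.5) = Gamma(11.3, 19.2).
The predictive distribution for the next observation is Lomax; its mean is β/(α−1) = 19.2/10.3 = 1.8641.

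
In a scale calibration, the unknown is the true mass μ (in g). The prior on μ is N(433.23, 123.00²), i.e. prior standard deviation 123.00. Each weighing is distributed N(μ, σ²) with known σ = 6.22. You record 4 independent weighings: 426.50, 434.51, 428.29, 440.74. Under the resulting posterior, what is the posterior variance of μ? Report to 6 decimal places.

9.665920

For Normal data with known variance σ², a Normal(μ₀, σ₀²) prior on μ is conjugate. Posterior precision = 1/σ₀² + n/σ²; posterior mean is the precision-weighted average of μ₀ and x̄.
σ₀² = 123.00² = 15129, σ² = 6.22² = 38.6884; σ² + n·σ₀² = 38.6884 + 4·15129 = 60554.6884.
Posterior precision = 1/σ₀² + n/σ² = 1/15129 + 4/38.6884 = (σ² + n·σ₀²)/(σ₀²σ²) = 60554.6884/(15129·38.6884); posterior variance σₙ² = σ₀²σ²/(σ² + n·σ₀²) = 15129·38.6884/60554.6884 = 9.665920.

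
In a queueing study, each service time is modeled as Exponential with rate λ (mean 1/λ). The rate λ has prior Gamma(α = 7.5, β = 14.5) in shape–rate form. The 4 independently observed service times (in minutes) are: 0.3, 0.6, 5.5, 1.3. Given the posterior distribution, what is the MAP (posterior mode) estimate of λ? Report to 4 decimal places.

0.4730

With a Gamma(shape α, rate β) prior on the exponential rate λ, the posterior after n observations with total T = Σxᵢ is Gamma(α+n, β+T).
Sum of observations T = 7.7 minutes; n = 4.
Posterior: Gamma(7.5+4, 14.5+7.7) = Gamma(11.5, 22.2).
Mode = (α−1)/β = 0.4730.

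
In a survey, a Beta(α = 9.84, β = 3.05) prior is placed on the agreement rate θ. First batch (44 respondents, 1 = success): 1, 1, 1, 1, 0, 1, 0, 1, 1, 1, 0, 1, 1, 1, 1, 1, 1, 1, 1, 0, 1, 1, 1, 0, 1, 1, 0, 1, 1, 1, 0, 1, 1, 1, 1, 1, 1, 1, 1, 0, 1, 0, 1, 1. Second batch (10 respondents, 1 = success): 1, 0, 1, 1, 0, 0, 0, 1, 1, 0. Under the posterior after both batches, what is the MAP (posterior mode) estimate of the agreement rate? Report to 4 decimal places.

0.7527

The Beta prior is conjugate to a Binomial/Bernoulli likelihood; the update adds successes to α and failures to β.
After batch 1: Beta(9.84+35, 3.05+9) = Beta(44.84, 12.05).
After batch 2: Beta(44.84+5, 12.05+5) = Beta(49.84, 17.05).
Mode of Beta(a,b) for a,b>1 is (a−1)/(a+b−2) = 48.84/64.89 = 0.7527.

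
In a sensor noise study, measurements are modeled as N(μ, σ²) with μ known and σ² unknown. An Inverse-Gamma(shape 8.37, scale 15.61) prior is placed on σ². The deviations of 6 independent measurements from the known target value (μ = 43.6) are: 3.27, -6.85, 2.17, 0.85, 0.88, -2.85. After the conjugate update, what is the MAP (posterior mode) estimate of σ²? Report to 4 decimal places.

4.1699

With known mean μ and an Inverse-Gamma(α, β) prior on σ², the Normal likelihood is conjugate: posterior is Inv-Gamma(α + n/2, β + Σ(xᵢ−μ)²/2).
Σ(xᵢ−μ)² = (3.27)² + (-6.85)² + (2.17)² + (0.85)² + (0.88)² + (-2.85)² = 71.9437.
Posterior: Inv-Gamma(8.37 + 6/2, 15.61 + 71.9437/2) = Inv-Gamma(11.37, 51.58185).
Mode = β/(α+1) = 51.58185/12.37 = 4.1699.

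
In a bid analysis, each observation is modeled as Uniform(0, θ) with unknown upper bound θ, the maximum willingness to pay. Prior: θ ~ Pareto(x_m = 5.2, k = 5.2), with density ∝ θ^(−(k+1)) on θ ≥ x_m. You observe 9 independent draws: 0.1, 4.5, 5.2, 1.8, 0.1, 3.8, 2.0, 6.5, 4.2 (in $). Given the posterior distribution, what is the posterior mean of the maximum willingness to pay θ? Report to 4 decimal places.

6.9924

A Pareto(scale x_m, shape k) prior on the upper bound θ of Uniform(0, θ) is conjugate: posterior is Pareto(max(x_m, max xᵢ), k + n).
Sample maximum = 6.5; prior scale x_m = 5.2 → posterior scale = max = 6.5.
Posterior shape = 5.2 + 9 = 14.2.
E[θ|data] = k·x_m/(k−1) = 14.2·6.5/13.2 = 6.9924.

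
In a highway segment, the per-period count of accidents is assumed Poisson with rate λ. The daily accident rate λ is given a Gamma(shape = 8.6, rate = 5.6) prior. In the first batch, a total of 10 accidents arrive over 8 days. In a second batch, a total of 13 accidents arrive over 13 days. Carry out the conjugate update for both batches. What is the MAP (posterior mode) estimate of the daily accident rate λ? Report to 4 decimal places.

With a Gamma(shape α, rate β) prior, the Poisson likelihood is conjugate: the posterior is Gamma(α + ΣXᵢ, β + n).
After batch 1: Gamma(α+S, β+n) = Gamma(8.6+10, 5.6+8) = Gamma(18.6, 13.6).
After batch 2: Gamma(α+S, β+n) = Gamma(18.6+13, 13.6+13) = Gamma(31.6, 26.6).
Mode of Gamma(α,β) for α≥1 is (α−1)/β = 30.6/26.6 = 1.1504.

1.1504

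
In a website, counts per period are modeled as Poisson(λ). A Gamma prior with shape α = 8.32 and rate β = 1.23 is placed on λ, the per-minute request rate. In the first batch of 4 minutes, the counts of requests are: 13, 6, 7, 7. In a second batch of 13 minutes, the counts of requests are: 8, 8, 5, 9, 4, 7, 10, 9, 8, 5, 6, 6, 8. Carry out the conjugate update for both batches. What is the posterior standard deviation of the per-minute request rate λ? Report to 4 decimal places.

With a Gamma(shape α, rate β) prior, the Poisson likelihood is conjugate: the posterior is Gamma(α + ΣXᵢ, β + n).
Batch 1: sum of counts S = 33 over n = 4 minutes.
After batch 1: Gamma(α+S, β+n) = Gamma(8.32+33, 1.23+4) = Gamma(41.32, 5.23).
Batch 2: sum of counts S = 93 over n = 13 minutes.
After batch 2: Gamma(α+S, β+n) = Gamma(41.32+93, 5.23+13) = Gamma(134.32, 18.23).
SD = √α/β = √134.32/18.23 = 0.6357.

0.6357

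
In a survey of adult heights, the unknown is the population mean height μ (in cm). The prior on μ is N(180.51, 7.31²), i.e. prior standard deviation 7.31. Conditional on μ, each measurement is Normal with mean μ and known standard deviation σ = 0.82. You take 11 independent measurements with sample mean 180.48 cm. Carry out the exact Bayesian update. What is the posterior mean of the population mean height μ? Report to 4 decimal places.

For Normal data with known variance σ², a Normal(μ₀, σ₀²) prior on μ is conjugate. Posterior precision = 1/σ₀² + n/σ²; posterior mean is the precision-weighted average of μ₀ and x̄.
n·x̄ = 11·180.48 = 1985.28.
σ₀² = 7.31² = 53.4361, σ² = 0.82² = 0.6724; σ² + n·σ₀² = 0.6724 + 11·53.4361 = 588.4695.
Posterior mean = (μ₀/σ₀² + n·x̄/σ²)/(1/σ₀² + n/σ²) = (σ²·μ₀ + σ₀²·n·x̄)/(σ² + n·σ₀²) = (0.6724·180.51 + 53.4361·1985.28)/588.4695 = 106206.995532/588.4695 = 180.4800.

180.4800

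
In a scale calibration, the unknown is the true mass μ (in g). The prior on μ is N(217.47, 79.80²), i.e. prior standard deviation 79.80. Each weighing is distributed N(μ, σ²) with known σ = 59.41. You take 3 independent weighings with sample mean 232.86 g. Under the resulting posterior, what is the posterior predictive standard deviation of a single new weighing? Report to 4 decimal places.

For Normal data with known variance σ², a Normal(μ₀, σ₀²) prior on μ is conjugate. Posterior precision = 1/σ₀² + n/σ²; posterior mean is the precision-weighted average of μ₀ and x̄.
σ₀² = 79.80² = 6368.04, σ² = 59.41² = 3529.5481; σ² + n·σ₀² = 3529.5481 + 3·6368.04 = 22633.6681.
Posterior precision = 1/σ₀² + n/σ² = 1/6368.04 + 3/3529.5481 = (σ² + n·σ₀²)/(σ₀²σ²) = 22633.6681/(6368.04·3529.5481); posterior variance σₙ² = σ₀²σ²/(σ² + n·σ₀²) = 6368.04·3529.5481/22633.6681 = 993.047322.
Predictive variance for one new observation = σₙ² + σ² = 6368.04·3529.5481/22633.6681 + 3529.5481 = σ²·(σ₀² + 22633.6681)/22633.6681 = 3529.5481·29001.7081/22633.6681 = 4522.595422; SD = √(3529.5481·29001.7081/22633.6681) = 67.2502.

67.2502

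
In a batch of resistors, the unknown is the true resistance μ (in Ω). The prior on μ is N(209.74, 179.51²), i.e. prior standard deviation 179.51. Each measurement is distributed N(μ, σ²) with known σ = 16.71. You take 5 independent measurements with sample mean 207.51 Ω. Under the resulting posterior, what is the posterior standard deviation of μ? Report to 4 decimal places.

For Normal data with known variance σ², a Normal(μ₀, σ₀²) prior on μ is conjugate. Posterior precision = 1/σ₀² + n/σ²; posterior mean is the precision-weighted average of μ₀ and x̄.
σ₀² = 179.51² = 32223.8401, σ² = 16.71² = 279.2241; σ² + n·σ₀² = 279.2241 + 5·32223.8401 = 161398.4246.
Posterior precision = 1/σ₀² + n/σ² = 1/32223.8401 + 5/279.2241 = (σ² + n·σ₀²)/(σ₀²σ²) = 161398.4246/(32223.8401·279.2241); posterior variance σₙ² = σ₀²σ²/(σ² + n·σ₀²) = 32223.8401·279.2241/161398.4246 = 55.748207.
Posterior SD = √σₙ² = √(32223.8401·279.2241/161398.4246) = 7.4665.

7.4665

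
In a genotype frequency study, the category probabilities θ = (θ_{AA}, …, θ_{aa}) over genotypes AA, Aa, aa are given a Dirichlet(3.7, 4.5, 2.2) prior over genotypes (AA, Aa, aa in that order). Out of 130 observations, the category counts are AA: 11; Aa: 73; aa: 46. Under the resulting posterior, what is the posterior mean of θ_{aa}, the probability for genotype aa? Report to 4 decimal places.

The Dirichlet prior is conjugate to the Multinomial likelihood: each posterior αⱼ = prior αⱼ + observed count nⱼ.
Posterior concentration: (14.7, 77.5, 48.2), total = 140.4.
E[θ_{aa}|data] = α_{aa}/Σα = 48.2/140.4 = 0.3433.

0.3433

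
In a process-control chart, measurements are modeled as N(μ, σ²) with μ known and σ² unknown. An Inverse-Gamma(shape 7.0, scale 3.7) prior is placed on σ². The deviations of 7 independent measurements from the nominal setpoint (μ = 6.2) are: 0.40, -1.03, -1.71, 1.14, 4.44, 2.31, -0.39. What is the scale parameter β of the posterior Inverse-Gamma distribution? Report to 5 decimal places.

19.02320

With known mean μ and an Inverse-Gamma(α, β) prior on σ², the Normal likelihood is conjugate: posterior is Inv-Gamma(α + n/2, β + Σ(xᵢ−μ)²/2).
Σ(xᵢ−μ)² = (0.40)² + (-1.03)² + (-1.71)² + (1.14)² + (4.44)² + (2.31)² + (-0.39)² = 30.6464.
Posterior: Inv-Gamma(7.0 + 7/2, 3.7 + 30.6464/2) = Inv-Gamma(10.50, 19.02320).
Posterior β = 19.02320.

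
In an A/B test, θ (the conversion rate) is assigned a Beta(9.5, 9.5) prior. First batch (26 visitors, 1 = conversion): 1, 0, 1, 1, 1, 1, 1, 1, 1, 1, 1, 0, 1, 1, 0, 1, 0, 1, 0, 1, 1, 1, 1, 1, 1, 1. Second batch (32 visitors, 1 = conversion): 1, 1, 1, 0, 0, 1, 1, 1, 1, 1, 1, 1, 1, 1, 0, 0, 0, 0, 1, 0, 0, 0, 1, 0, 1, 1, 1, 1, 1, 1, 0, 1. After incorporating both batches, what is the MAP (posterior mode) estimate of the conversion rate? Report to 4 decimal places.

The Beta prior is conjugate to a Binomial/Bernoulli likelihood; the update adds successes to α and failures to β.
After batch 1: Beta(9.5+21, 9.5+5) = Beta(30.5, 14.5).
After batch 2: Beta(30.5+21, 14.5+11) = Beta(51.5, 25.5).
Mode of Beta(a,b) for a,b>1 is (a−1)/(a+b−2) = 50.5/75.0 = 0.6733.

0.6733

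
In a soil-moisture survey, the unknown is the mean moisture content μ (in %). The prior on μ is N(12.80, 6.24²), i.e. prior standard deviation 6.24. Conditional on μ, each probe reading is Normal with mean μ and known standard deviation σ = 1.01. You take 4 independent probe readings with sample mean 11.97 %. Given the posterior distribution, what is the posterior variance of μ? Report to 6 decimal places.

0.253366

For Normal data with known variance σ², a Normal(μ₀, σ₀²) prior on μ is conjugate. Posterior precision = 1/σ₀² + n/σ²; posterior mean is the precision-weighted average of μ₀ and x̄.
σ₀² = 6.24² = 38.9376, σ² = 1.01² = 1.0201; σ² + n·σ₀² = 1.0201 + 4·38.9376 = 156.7705.
Posterior precision = 1/σ₀² + n/σ² = 1/38.9376 + 4/1.0201 = (σ² + n·σ₀²)/(σ₀²σ²) = 156.7705/(38.9376·1.0201); posterior variance σₙ² = σ₀²σ²/(σ² + n·σ₀²) = 38.9376·1.0201/156.7705 = 0.253366.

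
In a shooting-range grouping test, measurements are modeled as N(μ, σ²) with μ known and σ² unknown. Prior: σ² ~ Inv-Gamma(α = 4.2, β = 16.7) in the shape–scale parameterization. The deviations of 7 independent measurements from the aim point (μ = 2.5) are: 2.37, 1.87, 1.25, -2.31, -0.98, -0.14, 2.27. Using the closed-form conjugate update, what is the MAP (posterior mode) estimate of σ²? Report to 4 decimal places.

With known mean μ and an Inverse-Gamma(α, β) prior on σ², the Normal likelihood is conjugate: posterior is Inv-Gamma(α + n/2, β + Σ(xᵢ−μ)²/2).
Σ(xᵢ−μ)² = (2.37)² + (1.87)² + (1.25)² + (-2.31)² + (-0.98)² + (-0.14)² + (2.27)² = 22.1453.
Posterior: Inv-Gamma(4.2 + 7/2, 16.7 + 22.1453/2) = Inv-Gamma(7.70, 27.77265).
Mode = β/(α+1) = 27.77265/8.70 = 3.1923.

3.1923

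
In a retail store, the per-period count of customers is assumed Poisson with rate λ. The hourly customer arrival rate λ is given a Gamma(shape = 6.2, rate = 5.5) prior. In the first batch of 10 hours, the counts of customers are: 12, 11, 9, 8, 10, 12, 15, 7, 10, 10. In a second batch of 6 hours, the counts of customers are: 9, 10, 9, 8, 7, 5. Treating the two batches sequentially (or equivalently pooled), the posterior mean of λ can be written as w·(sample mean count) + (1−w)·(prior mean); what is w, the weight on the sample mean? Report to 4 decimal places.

0.7442

With a Gamma(shape α, rate β) prior, the Poisson likelihood is conjugate: the posterior is Gamma(α + ΣXᵢ, β + n).
Total number of hours: n = 10 + 6 = 16.
Posterior mean = (α₀+S)/(β₀+n) = [n/(β₀+n)]·(S/n) + [β₀/(β₀+n)]·(α₀/β₀), so only n and β₀ enter the weight.
Weight on data w = n/(β₀+n) = 16/(5.5+16) = 16/21.5 = 0.7442.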